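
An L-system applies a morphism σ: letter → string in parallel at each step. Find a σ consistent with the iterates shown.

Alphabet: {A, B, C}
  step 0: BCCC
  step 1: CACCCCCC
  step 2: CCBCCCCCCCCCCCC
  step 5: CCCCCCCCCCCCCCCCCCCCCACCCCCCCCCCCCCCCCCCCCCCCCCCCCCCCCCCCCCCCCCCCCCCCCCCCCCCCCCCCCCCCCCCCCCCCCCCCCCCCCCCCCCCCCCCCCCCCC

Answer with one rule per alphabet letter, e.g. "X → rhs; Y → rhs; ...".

A->B, B->CA, C->CC

  step 1 ⇒ step 2: CACCCCCC ⇒ CC·B·CC·CC·CC·CC·CC·CC
    A ↦ B
    C ↦ CC
  step 0 ⇒ step 1: BCCC ⇒ CA·CC·CC·CC
    B ↦ CA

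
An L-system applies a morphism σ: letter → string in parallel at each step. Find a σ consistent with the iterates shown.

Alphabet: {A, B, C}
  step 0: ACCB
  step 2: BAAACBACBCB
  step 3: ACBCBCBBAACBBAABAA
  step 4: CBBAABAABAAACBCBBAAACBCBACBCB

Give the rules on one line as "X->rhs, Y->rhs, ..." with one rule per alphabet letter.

A->CB, B->A, C->BA

  step 3 ⇒ step 4: ACBCBCBBAACBBAABAA ⇒ CB·BA·A·BA·A·BA·A·A·CB·CB·BA·A·A·CB·CB·A·CB·CB
    A ↦ CB
    B ↦ A
    C ↦ BA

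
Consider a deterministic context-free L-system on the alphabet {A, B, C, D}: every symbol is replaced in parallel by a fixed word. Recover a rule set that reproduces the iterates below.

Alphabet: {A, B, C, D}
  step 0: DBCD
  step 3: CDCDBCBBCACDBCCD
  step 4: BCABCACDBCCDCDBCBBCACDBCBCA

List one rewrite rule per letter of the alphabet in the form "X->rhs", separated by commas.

A->B, B->CD, C->BC, D->A

  step 3 ⇒ step 4: CDCDBCBBCACDBCCD ⇒ BC·A·BC·A·CD·BC·CD·CD·BC·B·BC·A·CD·BC·BC·A
    A ↦ B
    B ↦ CD
    C ↦ BC
    D ↦ A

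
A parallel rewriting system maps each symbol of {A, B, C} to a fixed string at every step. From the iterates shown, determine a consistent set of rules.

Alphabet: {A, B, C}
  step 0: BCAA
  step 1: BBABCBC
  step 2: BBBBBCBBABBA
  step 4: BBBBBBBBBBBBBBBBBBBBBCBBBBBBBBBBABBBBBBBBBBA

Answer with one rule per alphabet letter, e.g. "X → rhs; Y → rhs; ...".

  step 1 ⇒ step 2: BBABCBC ⇒ BB·BB·BC·BB·A·BB·A
    A ↦ BC
    B ↦ BB
    C ↦ A

A->BC, B->BB, C->A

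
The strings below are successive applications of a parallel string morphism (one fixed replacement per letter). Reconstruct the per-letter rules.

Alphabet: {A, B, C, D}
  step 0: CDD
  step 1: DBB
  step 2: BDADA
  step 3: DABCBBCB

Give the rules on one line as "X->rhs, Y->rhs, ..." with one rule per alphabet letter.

  step 2 ⇒ step 3: BDADA ⇒ DA·B·CB·B·CB
    A ↦ CB
    B ↦ DA
    D ↦ B
  step 0 ⇒ step 1: CDD ⇒ D·B·B
    C ↦ D

A->CB, B->DA, C->D, D->B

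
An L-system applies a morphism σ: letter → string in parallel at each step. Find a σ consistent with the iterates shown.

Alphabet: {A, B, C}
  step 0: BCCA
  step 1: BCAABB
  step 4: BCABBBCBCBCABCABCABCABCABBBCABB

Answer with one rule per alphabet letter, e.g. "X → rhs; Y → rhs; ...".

  step 0 ⇒ step 1: BCCA ⇒ BC·A·A·BB
    A ↦ BB
    B ↦ BC
    C ↦ A

A->BB, B->BC, C->A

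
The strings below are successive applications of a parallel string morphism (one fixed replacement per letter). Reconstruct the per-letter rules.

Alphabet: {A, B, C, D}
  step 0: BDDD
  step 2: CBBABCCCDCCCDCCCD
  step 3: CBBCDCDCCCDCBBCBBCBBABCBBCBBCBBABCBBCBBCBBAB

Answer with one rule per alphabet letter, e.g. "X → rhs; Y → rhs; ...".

A->CC, B->CD, C->CBB, D->AB

  step 2 ⇒ step 3: CBBABCCCDCCCDCCCD ⇒ CBB·CD·CD·CC·CD·CBB·CBB·CBB·AB·CBB·CBB·CBB·AB·CBB·CBB·CBB·AB
    A ↦ CC
    B ↦ CD
    C ↦ CBB
    D ↦ AB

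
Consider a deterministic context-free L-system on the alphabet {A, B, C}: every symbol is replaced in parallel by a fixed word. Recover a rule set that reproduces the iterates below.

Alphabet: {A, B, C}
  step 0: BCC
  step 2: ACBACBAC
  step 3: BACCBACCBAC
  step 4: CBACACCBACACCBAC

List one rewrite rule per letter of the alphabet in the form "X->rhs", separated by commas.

  step 3 ⇒ step 4: BACCBACCBAC ⇒ C·B·AC·AC·C·B·AC·AC·C·B·AC
    A ↦ B
    B ↦ C
    C ↦ AC

A->B, B->C, C->AC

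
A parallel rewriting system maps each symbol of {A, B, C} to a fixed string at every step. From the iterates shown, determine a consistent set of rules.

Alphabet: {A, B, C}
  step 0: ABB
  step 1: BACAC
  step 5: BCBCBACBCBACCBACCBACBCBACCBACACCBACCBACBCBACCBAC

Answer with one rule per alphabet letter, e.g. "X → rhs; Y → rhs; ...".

A->B, B->AC, C->CB

  step 0 ⇒ step 1: ABB ⇒ B·AC·AC
    A ↦ B
    B ↦ AC
    C ↦ CB  (constrained at step 1)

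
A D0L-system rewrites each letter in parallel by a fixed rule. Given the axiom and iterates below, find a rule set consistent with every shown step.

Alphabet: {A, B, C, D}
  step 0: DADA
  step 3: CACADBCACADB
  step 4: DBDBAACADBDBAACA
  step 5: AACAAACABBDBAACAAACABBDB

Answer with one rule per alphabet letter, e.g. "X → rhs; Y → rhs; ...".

A->B, B->CA, C->D, D->AA

  step 4 ⇒ step 5: DBDBAACADBDBAACA ⇒ AA·CA·AA·CA·B·B·D·B·AA·CA·AA·CA·B·B·D·B
    A ↦ B
    B ↦ CA
    C ↦ D
    D ↦ AA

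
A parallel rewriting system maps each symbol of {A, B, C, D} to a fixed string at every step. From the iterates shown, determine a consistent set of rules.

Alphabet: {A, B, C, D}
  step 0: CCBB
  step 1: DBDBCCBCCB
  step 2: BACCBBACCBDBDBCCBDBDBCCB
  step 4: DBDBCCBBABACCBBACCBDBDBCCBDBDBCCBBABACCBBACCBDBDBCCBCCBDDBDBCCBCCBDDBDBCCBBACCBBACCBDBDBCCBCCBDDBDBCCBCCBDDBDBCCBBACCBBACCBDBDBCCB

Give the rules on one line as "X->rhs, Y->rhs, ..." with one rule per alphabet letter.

A->D, B->CCB, C->DB, D->BA

  step 1 ⇒ step 2: DBDBCCBCCB ⇒ BA·CCB·BA·CCB·DB·DB·CCB·DB·DB·CCB
    B ↦ CCB
    C ↦ DB
    D ↦ BA
    A ↦ D  (constrained at step 2)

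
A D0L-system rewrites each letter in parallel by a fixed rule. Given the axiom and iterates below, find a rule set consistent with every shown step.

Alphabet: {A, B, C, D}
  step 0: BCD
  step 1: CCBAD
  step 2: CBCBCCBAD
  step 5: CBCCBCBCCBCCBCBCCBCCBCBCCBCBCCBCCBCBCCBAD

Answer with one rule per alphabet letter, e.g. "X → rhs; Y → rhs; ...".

A->CB, B->C, C->CB, D->AD

  step 1 ⇒ step 2: CCBAD ⇒ CB·CB·C·CB·AD
    A ↦ CB
    B ↦ C
    C ↦ CB
    D ↦ AD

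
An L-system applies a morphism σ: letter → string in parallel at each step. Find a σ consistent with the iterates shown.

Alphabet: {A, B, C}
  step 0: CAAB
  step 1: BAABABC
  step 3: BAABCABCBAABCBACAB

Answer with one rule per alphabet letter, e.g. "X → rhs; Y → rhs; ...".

  step 0 ⇒ step 1: CAAB ⇒ BA·AB·AB·C
    A ↦ AB
    B ↦ C
    C ↦ BA

A->AB, B->C, C->BA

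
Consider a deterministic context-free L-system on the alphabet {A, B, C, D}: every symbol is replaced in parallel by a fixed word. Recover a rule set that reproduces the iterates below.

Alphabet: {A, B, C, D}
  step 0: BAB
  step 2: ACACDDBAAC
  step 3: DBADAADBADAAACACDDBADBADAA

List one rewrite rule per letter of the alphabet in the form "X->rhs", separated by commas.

  step 2 ⇒ step 3: ACACDDBAAC ⇒ DBA·DAA·DBA·DAA·AC·AC·D·DBA·DBA·DAA
    A ↦ DBA
    B ↦ D
    C ↦ DAA
    D ↦ AC

A->DBA, B->D, C->DAA, D->AC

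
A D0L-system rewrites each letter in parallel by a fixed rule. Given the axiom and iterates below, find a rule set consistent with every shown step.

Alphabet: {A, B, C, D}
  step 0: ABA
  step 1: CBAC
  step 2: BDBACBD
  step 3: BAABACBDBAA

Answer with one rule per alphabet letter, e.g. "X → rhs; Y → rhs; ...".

A->C, B->BA, C->BD, D->A

  step 2 ⇒ step 3: BDBACBD ⇒ BA·A·BA·C·BD·BA·A
    A ↦ C
    B ↦ BA
    C ↦ BD
    D ↦ A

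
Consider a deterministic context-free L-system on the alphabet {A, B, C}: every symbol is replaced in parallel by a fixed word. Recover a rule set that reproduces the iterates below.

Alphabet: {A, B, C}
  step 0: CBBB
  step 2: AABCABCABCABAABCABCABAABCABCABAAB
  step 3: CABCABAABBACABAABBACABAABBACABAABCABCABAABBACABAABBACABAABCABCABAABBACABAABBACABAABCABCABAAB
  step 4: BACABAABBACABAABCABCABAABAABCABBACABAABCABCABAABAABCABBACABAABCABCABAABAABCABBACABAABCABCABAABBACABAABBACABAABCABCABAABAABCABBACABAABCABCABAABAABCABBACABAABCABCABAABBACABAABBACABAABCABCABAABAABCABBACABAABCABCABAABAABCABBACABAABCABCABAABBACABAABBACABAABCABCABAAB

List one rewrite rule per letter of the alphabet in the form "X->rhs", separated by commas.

A->CAB, B->AAB, C->BA

  step 3 ⇒ step 4: CABCABAABBACABAABBACABAABBACABAABCABCABAABBACABAABBACABAABCABCABAABBACABAABBACABAABCABCABAAB ⇒ BA·CAB·AAB·BA·CAB·AAB·CAB·CAB·AAB·AAB·CAB·BA·CAB·AAB·CAB·CAB·AAB·AAB·CAB·BA·CAB·AAB·CAB·CAB·AAB·AAB·CAB·BA·CAB·AAB·CAB·CAB·AAB·BA·CAB·AAB·BA·CAB·AAB·CAB·CAB·AAB·AAB·CAB·BA·CAB·AAB·CAB·CAB·AAB·AAB·CAB·BA·CAB·AAB·CAB·CAB·AAB·BA·CAB·AAB·BA·CAB·AAB·CAB·CAB·AAB·AAB·CAB·BA·CAB·AAB·CAB·CAB·AAB·AAB·CAB·BA·CAB·AAB·CAB·CAB·AAB·BA·CAB·AAB·BA·CAB·AAB·CAB·CAB·AAB
    A ↦ CAB
    B ↦ AAB
    C ↦ BA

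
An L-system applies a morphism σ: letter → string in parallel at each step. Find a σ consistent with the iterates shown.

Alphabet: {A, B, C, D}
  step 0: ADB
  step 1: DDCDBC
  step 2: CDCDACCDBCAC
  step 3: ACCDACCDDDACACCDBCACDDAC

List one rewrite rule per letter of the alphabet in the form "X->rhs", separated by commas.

  step 2 ⇒ step 3: CDCDACCDBCAC ⇒ AC·CD·AC·CD·DD·AC·AC·CD·BC·AC·DD·AC
    A ↦ DD
    B ↦ BC
    C ↦ AC
    D ↦ CD

A->DD, B->BC, C->AC, D->CD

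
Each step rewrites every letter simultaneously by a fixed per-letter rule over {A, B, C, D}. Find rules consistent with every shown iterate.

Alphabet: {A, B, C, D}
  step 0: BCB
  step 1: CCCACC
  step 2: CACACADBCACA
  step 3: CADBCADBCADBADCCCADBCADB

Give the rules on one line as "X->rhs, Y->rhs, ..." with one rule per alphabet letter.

A->DB, B->CC, C->CA, D->AD

  step 2 ⇒ step 3: CACACADBCACA ⇒ CA·DB·CA·DB·CA·DB·AD·CC·CA·DB·CA·DB
    A ↦ DB
    B ↦ CC
    C ↦ CA
    D ↦ AD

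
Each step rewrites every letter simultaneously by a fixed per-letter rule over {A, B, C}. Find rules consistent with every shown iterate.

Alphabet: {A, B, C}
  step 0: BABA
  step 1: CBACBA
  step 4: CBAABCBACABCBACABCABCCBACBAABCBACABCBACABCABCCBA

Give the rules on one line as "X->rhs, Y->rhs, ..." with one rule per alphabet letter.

A->BA, B->C, C->ABC

  step 0 ⇒ step 1: BABA ⇒ C·BA·C·BA
    A ↦ BA
    B ↦ C
    C ↦ ABC  (constrained at step 1)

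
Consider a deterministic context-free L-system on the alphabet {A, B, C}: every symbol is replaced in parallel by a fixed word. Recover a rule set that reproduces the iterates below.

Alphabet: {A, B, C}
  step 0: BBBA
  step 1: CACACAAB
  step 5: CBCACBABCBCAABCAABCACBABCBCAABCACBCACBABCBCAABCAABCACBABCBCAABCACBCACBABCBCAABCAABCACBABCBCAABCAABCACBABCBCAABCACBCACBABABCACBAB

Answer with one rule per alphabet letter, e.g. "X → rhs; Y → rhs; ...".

  step 0 ⇒ step 1: BBBA ⇒ CA·CA·CA·AB
    A ↦ AB
    B ↦ CA
    C ↦ CB  (constrained at step 1)

A->AB, B->CA, C->CB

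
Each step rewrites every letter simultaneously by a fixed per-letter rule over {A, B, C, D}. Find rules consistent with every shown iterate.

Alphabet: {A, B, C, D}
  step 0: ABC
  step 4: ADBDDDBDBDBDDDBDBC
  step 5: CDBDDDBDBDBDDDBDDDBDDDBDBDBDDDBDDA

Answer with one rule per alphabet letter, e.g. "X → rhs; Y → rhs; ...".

  step 4 ⇒ step 5: ADBDDDBDBDBDDDBDBC ⇒ C·DB·DD·DB·DB·DB·DD·DB·DD·DB·DD·DB·DB·DB·DD·DB·DD·A
    A ↦ C
    B ↦ DD
    C ↦ A
    D ↦ DB

A->C, B->DD, C->A, D->DB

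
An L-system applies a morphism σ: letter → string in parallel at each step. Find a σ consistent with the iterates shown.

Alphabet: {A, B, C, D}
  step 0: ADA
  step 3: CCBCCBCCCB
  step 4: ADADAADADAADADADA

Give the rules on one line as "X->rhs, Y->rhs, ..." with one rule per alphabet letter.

A->C, B->A, C->AD, D->CB

  step 3 ⇒ step 4: CCBCCBCCCB ⇒ AD·AD·A·AD·AD·A·AD·AD·AD·A
    B ↦ A
    C ↦ AD
    A ↦ C  (constrained at step 0)
    D ↦ CB  (constrained at step 0)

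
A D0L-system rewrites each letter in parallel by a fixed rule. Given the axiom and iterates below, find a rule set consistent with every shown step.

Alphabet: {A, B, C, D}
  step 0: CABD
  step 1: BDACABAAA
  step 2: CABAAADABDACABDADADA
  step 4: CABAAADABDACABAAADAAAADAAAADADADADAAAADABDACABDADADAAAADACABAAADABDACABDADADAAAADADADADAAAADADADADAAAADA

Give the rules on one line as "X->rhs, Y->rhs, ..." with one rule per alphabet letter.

  step 1 ⇒ step 2: BDACABAAA ⇒ CAB·AAA·DA·B·DA·CAB·DA·DA·DA
    A ↦ DA
    B ↦ CAB
    C ↦ B
    D ↦ AAA

A->DA, B->CAB, C->B, D->AAA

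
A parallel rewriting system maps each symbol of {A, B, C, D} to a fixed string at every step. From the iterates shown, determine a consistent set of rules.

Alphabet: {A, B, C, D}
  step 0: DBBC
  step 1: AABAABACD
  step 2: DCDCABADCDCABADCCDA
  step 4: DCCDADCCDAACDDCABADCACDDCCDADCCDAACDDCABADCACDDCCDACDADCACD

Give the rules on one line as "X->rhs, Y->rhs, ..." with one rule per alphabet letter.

A->DC, B->ABA, C->CD, D->A

  step 1 ⇒ step 2: AABAABACD ⇒ DC·DC·ABA·DC·DC·ABA·DC·CD·A
    A ↦ DC
    B ↦ ABA
    C ↦ CD
    D ↦ A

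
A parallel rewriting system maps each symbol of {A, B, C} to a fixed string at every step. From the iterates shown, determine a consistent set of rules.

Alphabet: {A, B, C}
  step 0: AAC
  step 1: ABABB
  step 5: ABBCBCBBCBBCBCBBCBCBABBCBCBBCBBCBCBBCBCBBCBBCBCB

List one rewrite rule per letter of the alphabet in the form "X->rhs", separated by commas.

A->AB, B->BC, C->B

  step 0 ⇒ step 1: AAC ⇒ AB·AB·B
    A ↦ AB
    C ↦ B
    B ↦ BC  (constrained at step 1)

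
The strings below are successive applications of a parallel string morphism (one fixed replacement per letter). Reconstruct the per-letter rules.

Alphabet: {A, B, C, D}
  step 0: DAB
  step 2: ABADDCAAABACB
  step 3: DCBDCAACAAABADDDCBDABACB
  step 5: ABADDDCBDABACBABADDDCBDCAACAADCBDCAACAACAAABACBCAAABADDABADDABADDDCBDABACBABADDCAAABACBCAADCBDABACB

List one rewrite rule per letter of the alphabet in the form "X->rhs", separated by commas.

  step 2 ⇒ step 3: ABADDCAAABACB ⇒ D·CB·D·CAA·CAA·ABA·D·D·D·CB·D·ABA·CB
    A ↦ D
    B ↦ CB
    C ↦ ABA
    D ↦ CAA

A->D, B->CB, C->ABA, D->CAA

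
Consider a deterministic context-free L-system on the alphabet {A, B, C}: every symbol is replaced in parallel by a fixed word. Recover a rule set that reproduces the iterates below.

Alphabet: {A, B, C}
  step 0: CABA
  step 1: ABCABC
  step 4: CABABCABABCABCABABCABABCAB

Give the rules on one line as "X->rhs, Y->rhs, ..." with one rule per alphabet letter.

A->C, B->AB, C->AB

  step 0 ⇒ step 1: CABA ⇒ AB·C·AB·C
    A ↦ C
    B ↦ AB
    C ↦ AB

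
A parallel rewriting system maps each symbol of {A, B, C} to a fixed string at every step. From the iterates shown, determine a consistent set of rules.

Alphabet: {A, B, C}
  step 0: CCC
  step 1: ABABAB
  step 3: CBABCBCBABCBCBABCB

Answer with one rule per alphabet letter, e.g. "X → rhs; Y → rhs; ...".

  step 0 ⇒ step 1: CCC ⇒ AB·AB·AB
    C ↦ AB
    A ↦ B  (constrained at step 1)
    B ↦ CB  (constrained at step 1)

A->B, B->CB, C->AB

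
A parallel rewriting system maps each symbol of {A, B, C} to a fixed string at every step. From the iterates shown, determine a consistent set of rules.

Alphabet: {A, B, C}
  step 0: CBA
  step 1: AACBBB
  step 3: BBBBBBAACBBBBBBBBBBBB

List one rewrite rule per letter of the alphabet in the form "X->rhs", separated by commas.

A->B, B->BB, C->AAC

  step 0 ⇒ step 1: CBA ⇒ AAC·BB·B
    A ↦ B
    B ↦ BB
    C ↦ AAC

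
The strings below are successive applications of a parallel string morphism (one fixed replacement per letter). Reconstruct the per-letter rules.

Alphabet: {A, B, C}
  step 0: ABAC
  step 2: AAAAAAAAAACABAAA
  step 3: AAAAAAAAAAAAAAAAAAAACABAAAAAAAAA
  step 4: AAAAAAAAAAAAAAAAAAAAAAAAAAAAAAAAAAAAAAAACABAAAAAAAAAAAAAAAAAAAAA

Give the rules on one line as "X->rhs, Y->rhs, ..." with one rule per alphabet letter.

A->AA, B->A, C->CAB

  step 3 ⇒ step 4: AAAAAAAAAAAAAAAAAAAACABAAAAAAAAA ⇒ AA·AA·AA·AA·AA·AA·AA·AA·AA·AA·AA·AA·AA·AA·AA·AA·AA·AA·AA·AA·CAB·AA·A·AA·AA·AA·AA·AA·AA·AA·AA·AA
    A ↦ AA
    B ↦ A
    C ↦ CAB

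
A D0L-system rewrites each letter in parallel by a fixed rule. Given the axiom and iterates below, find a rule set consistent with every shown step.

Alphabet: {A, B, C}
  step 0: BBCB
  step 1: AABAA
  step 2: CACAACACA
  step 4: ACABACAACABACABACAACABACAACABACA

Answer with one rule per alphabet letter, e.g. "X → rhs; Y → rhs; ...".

  step 1 ⇒ step 2: AABAA ⇒ CA·CA·A·CA·CA
    A ↦ CA
    B ↦ A
  step 0 ⇒ step 1: BBCB ⇒ A·A·BA·A
    C ↦ BA

A->CA, B->A, C->BA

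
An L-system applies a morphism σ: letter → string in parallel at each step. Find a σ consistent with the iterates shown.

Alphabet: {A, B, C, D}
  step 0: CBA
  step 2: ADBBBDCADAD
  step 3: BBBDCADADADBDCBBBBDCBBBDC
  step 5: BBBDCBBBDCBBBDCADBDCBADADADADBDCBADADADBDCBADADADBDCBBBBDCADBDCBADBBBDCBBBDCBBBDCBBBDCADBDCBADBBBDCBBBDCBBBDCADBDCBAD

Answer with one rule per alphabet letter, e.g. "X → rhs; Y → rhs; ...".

  step 2 ⇒ step 3: ADBBBDCADAD ⇒ BB·BDC·AD·AD·AD·BDC·B·BB·BDC·BB·BDC
    A ↦ BB
    B ↦ AD
    C ↦ B
    D ↦ BDC

A->BB, B->AD, C->B, D->BDC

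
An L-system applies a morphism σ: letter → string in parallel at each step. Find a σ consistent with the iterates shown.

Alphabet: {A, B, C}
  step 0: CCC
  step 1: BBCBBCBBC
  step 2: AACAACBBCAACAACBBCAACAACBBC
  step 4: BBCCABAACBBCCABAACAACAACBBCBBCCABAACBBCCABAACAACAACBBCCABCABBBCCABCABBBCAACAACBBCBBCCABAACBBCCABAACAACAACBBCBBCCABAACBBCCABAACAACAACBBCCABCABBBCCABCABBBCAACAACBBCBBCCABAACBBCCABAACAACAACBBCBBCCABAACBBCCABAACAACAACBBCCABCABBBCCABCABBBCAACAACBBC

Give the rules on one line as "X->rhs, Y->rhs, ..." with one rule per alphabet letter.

  step 1 ⇒ step 2: BBCBBCBBC ⇒ AAC·AAC·BBC·AAC·AAC·BBC·AAC·AAC·BBC
    B ↦ AAC
    C ↦ BBC
    A ↦ CAB  (constrained at step 2)

A->CAB, B->AAC, C->BBC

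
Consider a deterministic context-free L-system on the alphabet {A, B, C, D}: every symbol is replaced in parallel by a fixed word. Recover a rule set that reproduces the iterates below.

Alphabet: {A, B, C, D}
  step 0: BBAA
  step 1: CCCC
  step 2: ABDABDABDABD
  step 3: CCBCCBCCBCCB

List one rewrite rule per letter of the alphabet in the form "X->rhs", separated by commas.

A->C, B->C, C->ABD, D->B

  step 2 ⇒ step 3: ABDABDABDABD ⇒ C·C·B·C·C·B·C·C·B·C·C·B
    A ↦ C
    B ↦ C
    D ↦ B
  step 1 ⇒ step 2: CCCC ⇒ ABD·ABD·ABD·ABD
    C ↦ ABD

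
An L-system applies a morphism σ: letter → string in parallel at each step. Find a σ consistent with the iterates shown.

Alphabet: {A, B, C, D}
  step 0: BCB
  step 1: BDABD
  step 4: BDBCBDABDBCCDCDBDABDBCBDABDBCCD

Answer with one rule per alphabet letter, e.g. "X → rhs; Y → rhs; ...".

A->CD, B->BD, C->A, D->BC

  step 0 ⇒ step 1: BCB ⇒ BD·A·BD
    B ↦ BD
    C ↦ A
    A ↦ CD  (constrained at step 1)
    D ↦ BC  (constrained at step 1)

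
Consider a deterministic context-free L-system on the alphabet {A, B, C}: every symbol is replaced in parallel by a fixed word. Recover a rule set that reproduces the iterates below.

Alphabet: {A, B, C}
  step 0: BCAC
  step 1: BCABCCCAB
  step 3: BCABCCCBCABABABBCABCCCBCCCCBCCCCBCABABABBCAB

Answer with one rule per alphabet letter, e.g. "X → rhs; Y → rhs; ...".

  step 0 ⇒ step 1: BCAC ⇒ BC·AB·CCC·AB
    A ↦ CCC
    B ↦ BC
    C ↦ AB

A->CCC, B->BC, C->AB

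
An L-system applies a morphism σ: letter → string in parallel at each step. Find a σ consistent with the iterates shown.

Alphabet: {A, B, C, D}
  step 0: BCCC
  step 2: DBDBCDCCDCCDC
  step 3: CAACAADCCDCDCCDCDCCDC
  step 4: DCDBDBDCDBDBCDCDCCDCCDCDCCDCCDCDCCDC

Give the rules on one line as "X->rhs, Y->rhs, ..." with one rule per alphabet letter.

A->DB, B->AA, C->DC, D->C

  step 3 ⇒ step 4: CAACAADCCDCDCCDCDCCDC ⇒ DC·DB·DB·DC·DB·DB·C·DC·DC·C·DC·C·DC·DC·C·DC·C·DC·DC·C·DC
    A ↦ DB
    C ↦ DC
    D ↦ C
  step 2 ⇒ step 3: DBDBCDCCDCCDC ⇒ C·AA·C·AA·DC·C·DC·DC·C·DC·DC·C·DC
    B ↦ AA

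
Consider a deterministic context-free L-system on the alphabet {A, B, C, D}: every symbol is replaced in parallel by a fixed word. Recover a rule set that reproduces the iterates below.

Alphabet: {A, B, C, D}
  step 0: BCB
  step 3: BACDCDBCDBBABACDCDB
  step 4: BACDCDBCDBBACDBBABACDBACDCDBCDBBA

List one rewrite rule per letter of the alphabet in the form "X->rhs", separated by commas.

  step 3 ⇒ step 4: BACDCDBCDBBABACDCDB ⇒ BA·CD·CD·B·CD·B·BA·CD·B·BA·BA·CD·BA·CD·CD·B·CD·B·BA
    A ↦ CD
    B ↦ BA
    C ↦ CD
    D ↦ B

A->CD, B->BA, C->CD, D->B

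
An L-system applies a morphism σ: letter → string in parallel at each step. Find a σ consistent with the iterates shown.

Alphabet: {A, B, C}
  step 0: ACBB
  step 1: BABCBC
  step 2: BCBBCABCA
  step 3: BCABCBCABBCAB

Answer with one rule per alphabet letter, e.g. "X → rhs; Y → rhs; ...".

  step 2 ⇒ step 3: BCBBCABCA ⇒ BC·A·BC·BC·A·B·BC·A·B
    A ↦ B
    B ↦ BC
    C ↦ A

A->B, B->BC, C->A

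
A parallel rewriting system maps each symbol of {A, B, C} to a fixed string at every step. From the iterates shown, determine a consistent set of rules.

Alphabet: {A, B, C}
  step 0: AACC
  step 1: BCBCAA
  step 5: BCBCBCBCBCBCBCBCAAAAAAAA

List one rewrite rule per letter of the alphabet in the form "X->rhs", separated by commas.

A->BC, B->A, C->A

  step 0 ⇒ step 1: AACC ⇒ BC·BC·A·A
    A ↦ BC
    C ↦ A
    B ↦ A  (constrained at step 1)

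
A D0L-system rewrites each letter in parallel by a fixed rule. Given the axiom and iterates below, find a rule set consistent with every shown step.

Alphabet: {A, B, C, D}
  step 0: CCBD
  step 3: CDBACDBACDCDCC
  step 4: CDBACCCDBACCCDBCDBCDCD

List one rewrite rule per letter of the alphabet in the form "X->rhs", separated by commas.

A->CC, B->A, C->CD, D->B

  step 3 ⇒ step 4: CDBACDBACDCDCC ⇒ CD·B·A·CC·CD·B·A·CC·CD·B·CD·B·CD·CD
    A ↦ CC
    B ↦ A
    C ↦ CD
    D ↦ B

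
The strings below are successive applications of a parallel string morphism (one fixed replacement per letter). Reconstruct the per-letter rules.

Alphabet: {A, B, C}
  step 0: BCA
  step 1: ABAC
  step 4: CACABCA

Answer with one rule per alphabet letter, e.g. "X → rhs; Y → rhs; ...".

  step 0 ⇒ step 1: BCA ⇒ AB·A·C
    A ↦ C
    B ↦ AB
    C ↦ A

A->C, B->AB, C->A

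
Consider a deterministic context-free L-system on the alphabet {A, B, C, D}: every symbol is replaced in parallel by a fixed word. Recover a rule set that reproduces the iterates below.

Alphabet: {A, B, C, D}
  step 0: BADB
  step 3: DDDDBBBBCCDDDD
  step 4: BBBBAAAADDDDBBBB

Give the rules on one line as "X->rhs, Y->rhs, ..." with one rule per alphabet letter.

A->CC, B->A, C->DD, D->B

  step 3 ⇒ step 4: DDDDBBBBCCDDDD ⇒ B·B·B·B·A·A·A·A·DD·DD·B·B·B·B
    B ↦ A
    C ↦ DD
    D ↦ B
    A ↦ CC  (constrained at step 0)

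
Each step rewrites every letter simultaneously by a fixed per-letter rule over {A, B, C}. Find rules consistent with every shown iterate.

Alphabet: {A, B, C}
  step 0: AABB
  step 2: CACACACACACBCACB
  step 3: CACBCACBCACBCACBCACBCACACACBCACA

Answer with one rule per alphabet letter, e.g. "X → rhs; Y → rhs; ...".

A->CB, B->CA, C->CA

  step 2 ⇒ step 3: CACACACACACBCACB ⇒ CA·CB·CA·CB·CA·CB·CA·CB·CA·CB·CA·CA·CA·CB·CA·CA
    A ↦ CB
    B ↦ CA
    C ↦ CA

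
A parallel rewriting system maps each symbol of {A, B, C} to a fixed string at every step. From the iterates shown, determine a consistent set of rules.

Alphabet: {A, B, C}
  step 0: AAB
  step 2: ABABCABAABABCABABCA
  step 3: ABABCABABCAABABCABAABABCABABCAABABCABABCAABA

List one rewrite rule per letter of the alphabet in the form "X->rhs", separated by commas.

A->ABA, B->BC, C->A

  step 2 ⇒ step 3: ABABCABAABABCABABCA ⇒ ABA·BC·ABA·BC·A·ABA·BC·ABA·ABA·BC·ABA·BC·A·ABA·BC·ABA·BC·A·ABA
    A ↦ ABA
    B ↦ BC
    C ↦ A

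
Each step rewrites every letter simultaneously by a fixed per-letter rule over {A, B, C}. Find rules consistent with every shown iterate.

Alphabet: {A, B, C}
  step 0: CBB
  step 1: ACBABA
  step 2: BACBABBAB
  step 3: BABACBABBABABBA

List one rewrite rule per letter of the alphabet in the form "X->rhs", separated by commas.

A->B, B->BA, C->AC

  step 2 ⇒ step 3: BACBABBAB ⇒ BA·B·AC·BA·B·BA·BA·B·BA
    A ↦ B
    B ↦ BA
    C ↦ AC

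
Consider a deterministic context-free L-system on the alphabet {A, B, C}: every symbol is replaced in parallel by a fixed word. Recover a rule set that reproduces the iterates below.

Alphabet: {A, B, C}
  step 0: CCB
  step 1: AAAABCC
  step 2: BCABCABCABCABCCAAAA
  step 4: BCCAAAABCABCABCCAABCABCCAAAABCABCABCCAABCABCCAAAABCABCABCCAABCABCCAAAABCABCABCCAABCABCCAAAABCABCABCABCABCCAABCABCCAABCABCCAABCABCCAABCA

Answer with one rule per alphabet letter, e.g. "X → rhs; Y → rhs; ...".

  step 1 ⇒ step 2: AAAABCC ⇒ BCA·BCA·BCA·BCA·BCC·AA·AA
    A ↦ BCA
    B ↦ BCC
    C ↦ AA

A->BCA, B->BCC, C->AA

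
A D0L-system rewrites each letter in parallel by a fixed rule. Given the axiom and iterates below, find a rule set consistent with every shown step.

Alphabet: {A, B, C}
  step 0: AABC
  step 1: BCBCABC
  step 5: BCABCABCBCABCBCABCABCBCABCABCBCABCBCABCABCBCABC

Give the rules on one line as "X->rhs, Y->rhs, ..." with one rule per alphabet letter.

  step 0 ⇒ step 1: AABC ⇒ BC·BC·A·BC
    A ↦ BC
    B ↦ A
    C ↦ BC

A->BC, B->A, C->BC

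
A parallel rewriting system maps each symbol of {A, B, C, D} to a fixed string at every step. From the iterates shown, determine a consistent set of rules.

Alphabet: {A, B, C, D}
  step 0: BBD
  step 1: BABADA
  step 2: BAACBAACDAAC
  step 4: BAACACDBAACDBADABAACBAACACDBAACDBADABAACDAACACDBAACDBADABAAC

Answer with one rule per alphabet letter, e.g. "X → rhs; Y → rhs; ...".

  step 1 ⇒ step 2: BABADA ⇒ BA·AC·BA·AC·DA·AC
    A ↦ AC
    B ↦ BA
    D ↦ DA
    C ↦ DBA  (constrained at step 2)

A->AC, B->BA, C->DBA, D->DA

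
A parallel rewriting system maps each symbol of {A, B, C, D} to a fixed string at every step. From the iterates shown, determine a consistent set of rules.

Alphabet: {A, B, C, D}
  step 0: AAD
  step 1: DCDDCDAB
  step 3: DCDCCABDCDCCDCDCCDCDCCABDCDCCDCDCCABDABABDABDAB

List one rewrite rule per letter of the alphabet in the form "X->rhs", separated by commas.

A->DCD, B->CC, C->DAB, D->AB

  step 0 ⇒ step 1: AAD ⇒ DCD·DCD·AB
    A ↦ DCD
    D ↦ AB
    B ↦ CC  (constrained at step 1)
    C ↦ DAB  (constrained at step 1)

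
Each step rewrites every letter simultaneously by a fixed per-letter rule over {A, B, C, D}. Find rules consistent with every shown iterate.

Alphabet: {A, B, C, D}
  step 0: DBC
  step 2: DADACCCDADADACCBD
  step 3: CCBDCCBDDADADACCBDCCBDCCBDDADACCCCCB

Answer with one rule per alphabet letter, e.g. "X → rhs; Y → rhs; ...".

A->D, B->CCC, C->DA, D->CCB

  step 2 ⇒ step 3: DADACCCDADADACCBD ⇒ CCB·D·CCB·D·DA·DA·DA·CCB·D·CCB·D·CCB·D·DA·DA·CCC·CCB
    A ↦ D
    B ↦ CCC
    C ↦ DA
    D ↦ CCB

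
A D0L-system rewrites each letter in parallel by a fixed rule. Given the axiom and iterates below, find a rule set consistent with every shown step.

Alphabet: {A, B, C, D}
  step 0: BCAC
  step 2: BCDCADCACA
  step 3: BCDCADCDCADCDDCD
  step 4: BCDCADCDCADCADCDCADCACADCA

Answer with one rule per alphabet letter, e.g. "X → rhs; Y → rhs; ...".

A->CD, B->BC, C->D, D->CA

  step 3 ⇒ step 4: BCDCADCDCADCDDCD ⇒ BC·D·CA·D·CD·CA·D·CA·D·CD·CA·D·CA·CA·D·CA
    A ↦ CD
    B ↦ BC
    C ↦ D
    D ↦ CA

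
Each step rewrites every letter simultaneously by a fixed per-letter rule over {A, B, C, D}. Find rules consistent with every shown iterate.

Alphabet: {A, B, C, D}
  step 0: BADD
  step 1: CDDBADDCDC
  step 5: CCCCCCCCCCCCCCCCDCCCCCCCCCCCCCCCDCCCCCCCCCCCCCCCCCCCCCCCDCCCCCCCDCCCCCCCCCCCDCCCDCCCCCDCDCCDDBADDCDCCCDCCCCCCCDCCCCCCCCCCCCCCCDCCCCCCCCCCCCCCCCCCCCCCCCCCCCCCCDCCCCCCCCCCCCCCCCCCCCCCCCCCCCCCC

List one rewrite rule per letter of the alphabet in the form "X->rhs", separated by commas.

A->BAD, B->CDD, C->CC, D->DC

  step 0 ⇒ step 1: BADD ⇒ CDD·BAD·DC·DC
    A ↦ BAD
    B ↦ CDD
    D ↦ DC
    C ↦ CC  (constrained at step 1)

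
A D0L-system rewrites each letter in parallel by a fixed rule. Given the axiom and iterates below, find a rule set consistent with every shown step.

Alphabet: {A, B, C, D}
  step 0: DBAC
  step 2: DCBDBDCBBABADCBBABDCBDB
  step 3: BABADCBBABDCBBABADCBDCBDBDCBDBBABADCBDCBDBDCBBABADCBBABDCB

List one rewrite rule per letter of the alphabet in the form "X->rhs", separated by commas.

A->DB, B->DCB, C->A, D->BAB

  step 2 ⇒ step 3: DCBDBDCBBABADCBBABDCBDB ⇒ BAB·A·DCB·BAB·DCB·BAB·A·DCB·DCB·DB·DCB·DB·BAB·A·DCB·DCB·DB·DCB·BAB·A·DCB·BAB·DCB
    A ↦ DB
    B ↦ DCB
    C ↦ A
    D ↦ BAB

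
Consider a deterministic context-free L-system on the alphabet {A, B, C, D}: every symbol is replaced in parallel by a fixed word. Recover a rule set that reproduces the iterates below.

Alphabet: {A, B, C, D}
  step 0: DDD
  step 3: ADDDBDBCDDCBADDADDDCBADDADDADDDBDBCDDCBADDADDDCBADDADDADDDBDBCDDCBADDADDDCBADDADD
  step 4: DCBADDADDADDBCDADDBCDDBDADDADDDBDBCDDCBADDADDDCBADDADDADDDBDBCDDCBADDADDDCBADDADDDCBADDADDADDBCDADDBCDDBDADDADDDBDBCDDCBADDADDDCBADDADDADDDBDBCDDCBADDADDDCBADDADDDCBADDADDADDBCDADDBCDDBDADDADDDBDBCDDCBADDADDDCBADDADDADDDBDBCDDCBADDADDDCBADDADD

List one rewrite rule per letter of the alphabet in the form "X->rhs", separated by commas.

A->DCB, B->BCD, C->DBD, D->ADD

  step 3 ⇒ step 4: ADDDBDBCDDCBADDADDDCBADDADDADDDBDBCDDCBADDADDDCBADDADDADDDBDBCDDCBADDADDDCBADDADD ⇒ DCB·ADD·ADD·ADD·BCD·ADD·BCD·DBD·ADD·ADD·DBD·BCD·DCB·ADD·ADD·DCB·ADD·ADD·ADD·DBD·BCD·DCB·ADD·ADD·DCB·ADD·ADD·DCB·ADD·ADD·ADD·BCD·ADD·BCD·DBD·ADD·ADD·DBD·BCD·DCB·ADD·ADD·DCB·ADD·ADD·ADD·DBD·BCD·DCB·ADD·ADD·DCB·ADD·ADD·DCB·ADD·ADD·ADD·BCD·ADD·BCD·DBD·ADD·ADD·DBD·BCD·DCB·ADD·ADD·DCB·ADD·ADD·ADD·DBD·BCD·DCB·ADD·ADD·DCB·ADD·ADD
    A ↦ DCB
    B ↦ BCD
    C ↦ DBD
    D ↦ ADD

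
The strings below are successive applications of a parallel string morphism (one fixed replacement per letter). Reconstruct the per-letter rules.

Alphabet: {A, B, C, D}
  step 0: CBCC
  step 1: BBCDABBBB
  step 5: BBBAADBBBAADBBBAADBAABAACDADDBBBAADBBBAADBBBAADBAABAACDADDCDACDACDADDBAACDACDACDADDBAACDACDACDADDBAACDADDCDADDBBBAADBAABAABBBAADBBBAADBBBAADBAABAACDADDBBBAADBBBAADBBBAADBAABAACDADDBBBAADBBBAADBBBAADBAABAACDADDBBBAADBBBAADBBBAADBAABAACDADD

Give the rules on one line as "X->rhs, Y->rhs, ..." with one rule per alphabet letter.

  step 0 ⇒ step 1: CBCC ⇒ BB·CDA·BB·BB
    B ↦ CDA
    C ↦ BB
    A ↦ D  (constrained at step 1)
    D ↦ BAA  (constrained at step 1)

A->D, B->CDA, C->BB, D->BAA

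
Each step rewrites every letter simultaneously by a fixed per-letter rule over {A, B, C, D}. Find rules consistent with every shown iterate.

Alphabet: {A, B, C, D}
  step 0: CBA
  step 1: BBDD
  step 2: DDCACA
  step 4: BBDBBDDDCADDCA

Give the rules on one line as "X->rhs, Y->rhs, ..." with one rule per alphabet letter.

A->D, B->D, C->BB, D->CA

  step 1 ⇒ step 2: BBDD ⇒ D·D·CA·CA
    B ↦ D
    D ↦ CA
  step 0 ⇒ step 1: CBA ⇒ BB·D·D
    A ↦ D
  step 0 ⇒ step 1: CBA ⇒ BB·D·D
    C ↦ BB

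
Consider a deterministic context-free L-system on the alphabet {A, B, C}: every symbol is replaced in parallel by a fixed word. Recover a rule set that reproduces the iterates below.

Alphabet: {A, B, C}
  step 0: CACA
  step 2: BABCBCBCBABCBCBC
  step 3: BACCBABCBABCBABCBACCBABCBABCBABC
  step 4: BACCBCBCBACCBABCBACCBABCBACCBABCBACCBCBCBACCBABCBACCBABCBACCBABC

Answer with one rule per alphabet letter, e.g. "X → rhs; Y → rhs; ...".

  step 3 ⇒ step 4: BACCBABCBABCBABCBACCBABCBABCBABC ⇒ BA·CC·BC·BC·BA·CC·BA·BC·BA·CC·BA·BC·BA·CC·BA·BC·BA·CC·BC·BC·BA·CC·BA·BC·BA·CC·BA·BC·BA·CC·BA·BC
    A ↦ CC
    B ↦ BA
    C ↦ BC

A->CC, B->BA, C->BC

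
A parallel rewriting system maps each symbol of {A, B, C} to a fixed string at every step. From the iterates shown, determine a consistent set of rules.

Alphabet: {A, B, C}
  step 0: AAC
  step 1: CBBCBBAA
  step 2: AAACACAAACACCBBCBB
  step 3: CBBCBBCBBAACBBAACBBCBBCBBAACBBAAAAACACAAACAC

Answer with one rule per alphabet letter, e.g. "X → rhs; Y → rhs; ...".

  step 2 ⇒ step 3: AAACACAAACACCBBCBB ⇒ CBB·CBB·CBB·AA·CBB·AA·CBB·CBB·CBB·AA·CBB·AA·AA·AC·AC·AA·AC·AC
    A ↦ CBB
    B ↦ AC
    C ↦ AA

A->CBB, B->AC, C->AA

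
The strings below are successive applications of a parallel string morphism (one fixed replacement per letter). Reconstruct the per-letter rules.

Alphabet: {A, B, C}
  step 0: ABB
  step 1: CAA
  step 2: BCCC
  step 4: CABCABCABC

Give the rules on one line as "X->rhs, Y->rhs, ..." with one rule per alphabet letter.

A->C, B->A, C->BC

  step 1 ⇒ step 2: CAA ⇒ BC·C·C
    A ↦ C
    C ↦ BC
  step 0 ⇒ step 1: ABB ⇒ C·A·A
    B ↦ A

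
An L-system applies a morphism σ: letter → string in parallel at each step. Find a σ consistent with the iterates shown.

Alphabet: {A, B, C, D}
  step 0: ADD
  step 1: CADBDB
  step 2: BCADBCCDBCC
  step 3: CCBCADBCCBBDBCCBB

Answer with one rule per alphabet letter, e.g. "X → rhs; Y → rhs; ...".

  step 2 ⇒ step 3: BCADBCCDBCC ⇒ CC·B·CA·DB·CC·B·B·DB·CC·B·B
    A ↦ CA
    B ↦ CC
    C ↦ B
    D ↦ DB

A->CA, B->CC, C->B, D->DB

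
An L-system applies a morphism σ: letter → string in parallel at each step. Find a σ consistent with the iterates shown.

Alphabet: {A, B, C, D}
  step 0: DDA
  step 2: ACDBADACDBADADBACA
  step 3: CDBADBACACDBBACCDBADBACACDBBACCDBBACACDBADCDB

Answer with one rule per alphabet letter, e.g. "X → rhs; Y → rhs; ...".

A->CDB, B->A, C->AD, D->BAC

  step 2 ⇒ step 3: ACDBADACDBADADBACA ⇒ CDB·AD·BAC·A·CDB·BAC·CDB·AD·BAC·A·CDB·BAC·CDB·BAC·A·CDB·AD·CDB
    A ↦ CDB
    B ↦ A
    C ↦ AD
    D ↦ BAC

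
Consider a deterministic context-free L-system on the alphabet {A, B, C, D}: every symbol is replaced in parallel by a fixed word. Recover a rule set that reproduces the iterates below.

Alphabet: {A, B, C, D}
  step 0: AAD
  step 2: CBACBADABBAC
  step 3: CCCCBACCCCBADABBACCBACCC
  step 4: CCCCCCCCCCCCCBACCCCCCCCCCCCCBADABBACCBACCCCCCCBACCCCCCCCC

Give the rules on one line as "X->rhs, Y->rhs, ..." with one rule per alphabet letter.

A->BA, B->C, C->CCC, D->DAB

  step 3 ⇒ step 4: CCCCBACCCCBADABBACCBACCC ⇒ CCC·CCC·CCC·CCC·C·BA·CCC·CCC·CCC·CCC·C·BA·DAB·BA·C·C·BA·CCC·CCC·C·BA·CCC·CCC·CCC
    A ↦ BA
    B ↦ C
    C ↦ CCC
    D ↦ DAB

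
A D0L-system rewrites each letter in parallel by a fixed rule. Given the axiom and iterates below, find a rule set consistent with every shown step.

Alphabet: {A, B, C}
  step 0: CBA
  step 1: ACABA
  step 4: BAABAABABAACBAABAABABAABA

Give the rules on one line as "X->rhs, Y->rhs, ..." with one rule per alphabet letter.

A->BA, B->A, C->AC

  step 0 ⇒ step 1: CBA ⇒ AC·A·BA
    A ↦ BA
    B ↦ A
    C ↦ AC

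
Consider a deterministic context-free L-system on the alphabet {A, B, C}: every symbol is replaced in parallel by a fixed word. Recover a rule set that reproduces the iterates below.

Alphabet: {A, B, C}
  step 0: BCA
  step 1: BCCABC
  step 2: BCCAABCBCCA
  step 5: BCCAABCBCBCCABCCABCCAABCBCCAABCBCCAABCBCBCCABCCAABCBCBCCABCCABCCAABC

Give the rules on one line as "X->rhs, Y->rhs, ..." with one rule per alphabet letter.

  step 1 ⇒ step 2: BCCABC ⇒ BCC·A·A·BC·BCC·A
    A ↦ BC
    B ↦ BCC
    C ↦ A

A->BC, B->BCC, C->A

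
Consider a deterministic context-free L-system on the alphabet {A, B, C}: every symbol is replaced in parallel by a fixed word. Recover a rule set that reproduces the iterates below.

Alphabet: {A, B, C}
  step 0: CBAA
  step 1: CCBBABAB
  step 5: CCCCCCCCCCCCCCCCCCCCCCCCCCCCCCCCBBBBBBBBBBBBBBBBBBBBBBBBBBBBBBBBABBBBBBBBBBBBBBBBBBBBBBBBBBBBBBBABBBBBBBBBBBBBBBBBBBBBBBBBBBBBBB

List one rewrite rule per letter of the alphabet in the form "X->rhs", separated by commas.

  step 0 ⇒ step 1: CBAA ⇒ CC·BB·AB·AB
    A ↦ AB
    B ↦ BB
    C ↦ CC

A->AB, B->BB, C->CC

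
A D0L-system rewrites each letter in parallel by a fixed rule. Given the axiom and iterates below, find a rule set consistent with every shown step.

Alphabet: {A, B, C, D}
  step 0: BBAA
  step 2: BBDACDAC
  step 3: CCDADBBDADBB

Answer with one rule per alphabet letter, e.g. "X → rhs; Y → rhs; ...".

  step 2 ⇒ step 3: BBDACDAC ⇒ C·C·DA·DB·B·DA·DB·B
    A ↦ DB
    B ↦ C
    C ↦ B
    D ↦ DA

A->DB, B->C, C->B, D->DA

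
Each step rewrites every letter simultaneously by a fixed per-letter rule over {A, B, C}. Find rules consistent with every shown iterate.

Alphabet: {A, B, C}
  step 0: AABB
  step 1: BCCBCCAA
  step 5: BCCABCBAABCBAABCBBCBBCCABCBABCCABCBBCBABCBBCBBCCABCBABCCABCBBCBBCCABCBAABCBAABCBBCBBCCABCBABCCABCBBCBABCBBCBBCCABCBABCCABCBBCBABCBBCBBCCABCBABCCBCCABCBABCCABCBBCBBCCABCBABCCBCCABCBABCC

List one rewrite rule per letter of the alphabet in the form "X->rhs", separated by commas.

  step 0 ⇒ step 1: AABB ⇒ BCC·BCC·A·A
    A ↦ BCC
    B ↦ A
    C ↦ BCB  (constrained at step 1)

A->BCC, B->A, C->BCB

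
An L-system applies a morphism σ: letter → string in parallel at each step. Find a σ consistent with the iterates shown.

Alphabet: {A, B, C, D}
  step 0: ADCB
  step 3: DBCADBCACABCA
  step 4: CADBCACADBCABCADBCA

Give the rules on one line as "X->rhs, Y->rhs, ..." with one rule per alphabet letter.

  step 3 ⇒ step 4: DBCADBCACABCA ⇒ CA·D·B·CA·CA·D·B·CA·B·CA·D·B·CA
    A ↦ CA
    B ↦ D
    C ↦ B
    D ↦ CA

A->CA, B->D, C->B, D->CA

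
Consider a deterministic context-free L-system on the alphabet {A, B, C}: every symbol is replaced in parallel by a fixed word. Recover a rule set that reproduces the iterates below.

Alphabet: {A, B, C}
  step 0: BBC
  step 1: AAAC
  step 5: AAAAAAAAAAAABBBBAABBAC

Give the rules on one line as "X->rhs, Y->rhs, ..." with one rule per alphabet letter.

A->BB, B->A, C->AC

  step 0 ⇒ step 1: BBC ⇒ A·A·AC
    B ↦ A
    C ↦ AC
    A ↦ BB  (constrained at step 1)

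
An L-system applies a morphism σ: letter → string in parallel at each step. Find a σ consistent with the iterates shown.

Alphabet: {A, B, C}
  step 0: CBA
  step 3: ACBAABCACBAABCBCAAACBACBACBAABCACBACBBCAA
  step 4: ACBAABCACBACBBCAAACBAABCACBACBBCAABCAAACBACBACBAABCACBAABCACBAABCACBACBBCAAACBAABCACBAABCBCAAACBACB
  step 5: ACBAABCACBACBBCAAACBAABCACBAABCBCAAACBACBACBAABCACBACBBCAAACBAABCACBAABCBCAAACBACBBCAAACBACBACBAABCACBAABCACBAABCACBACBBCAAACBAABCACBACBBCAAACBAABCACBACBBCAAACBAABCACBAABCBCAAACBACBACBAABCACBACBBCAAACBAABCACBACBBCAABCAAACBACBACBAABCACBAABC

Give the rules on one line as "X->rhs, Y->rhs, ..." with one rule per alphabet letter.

  step 4 ⇒ step 5: ACBAABCACBACBBCAAACBAABCACBACBBCAABCAAACBACBACBAABCACBAABCACBAABCACBACBBCAAACBAABCACBAABCBCAAACBACB ⇒ ACB·AA·BC·ACB·ACB·BC·AA·ACB·AA·BC·ACB·AA·BC·BC·AA·ACB·ACB·ACB·AA·BC·ACB·ACB·BC·AA·ACB·AA·BC·ACB·AA·BC·BC·AA·ACB·ACB·BC·AA·ACB·ACB·ACB·AA·BC·ACB·AA·BC·ACB·AA·BC·ACB·ACB·BC·AA·ACB·AA·BC·ACB·ACB·BC·AA·ACB·AA·BC·ACB·ACB·BC·AA·ACB·AA·BC·ACB·AA·BC·BC·AA·ACB·ACB·ACB·AA·BC·ACB·ACB·BC·AA·ACB·AA·BC·ACB·ACB·BC·AA·BC·AA·ACB·ACB·ACB·AA·BC·ACB·AA·BC
    A ↦ ACB
    B ↦ BC
    C ↦ AA

A->ACB, B->BC, C->AA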